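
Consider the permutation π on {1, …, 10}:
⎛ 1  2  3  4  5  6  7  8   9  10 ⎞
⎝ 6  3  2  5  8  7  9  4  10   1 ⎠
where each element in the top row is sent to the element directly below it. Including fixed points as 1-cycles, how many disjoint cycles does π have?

3

The cycle decomposition is (1 6 7 9 10)(2 3)(4 5 8), which has 3 cycles (counting 1-cycles).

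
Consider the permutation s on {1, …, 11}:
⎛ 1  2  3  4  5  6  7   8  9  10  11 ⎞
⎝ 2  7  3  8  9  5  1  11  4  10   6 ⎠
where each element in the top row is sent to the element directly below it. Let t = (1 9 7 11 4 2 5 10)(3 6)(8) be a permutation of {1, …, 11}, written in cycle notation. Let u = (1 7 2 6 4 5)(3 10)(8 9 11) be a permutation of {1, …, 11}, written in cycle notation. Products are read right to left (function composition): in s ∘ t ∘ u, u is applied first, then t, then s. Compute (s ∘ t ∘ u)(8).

Chase 8: u(8) = 9; t(9) = 7; s(7) = 1. Hence (s ∘ t ∘ u)(8) = 1.

1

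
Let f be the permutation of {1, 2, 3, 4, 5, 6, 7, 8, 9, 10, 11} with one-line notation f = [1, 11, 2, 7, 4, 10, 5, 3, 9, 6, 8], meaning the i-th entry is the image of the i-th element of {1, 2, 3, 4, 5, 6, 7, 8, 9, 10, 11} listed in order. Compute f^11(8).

11

Tracing 8 → 3 → … returns to 8 after 4 steps, so 8 lies in a 4-cycle (2 11 8 3).
Powers repeat with period 4 on this cycle, and 11 mod 4 = 3, so f^11(8) = f^3(8).
Advancing 3 steps from 8: 8 → 3 → 2 → 11.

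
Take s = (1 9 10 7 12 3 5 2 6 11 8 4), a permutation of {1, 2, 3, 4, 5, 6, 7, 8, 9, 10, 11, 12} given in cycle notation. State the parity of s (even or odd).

The cycle lengths are 12.
A cycle of length ℓ contributes ℓ−1 transpositions, so s is a product of 11 transpositions — odd.

odd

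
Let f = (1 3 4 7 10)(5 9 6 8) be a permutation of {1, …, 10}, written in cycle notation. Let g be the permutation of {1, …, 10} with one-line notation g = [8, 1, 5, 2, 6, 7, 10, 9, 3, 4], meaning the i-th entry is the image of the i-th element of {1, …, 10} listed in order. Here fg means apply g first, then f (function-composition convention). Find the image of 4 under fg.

g(4) = 2, then f(2) = 2; composing gives (fg)(4) = 2.

2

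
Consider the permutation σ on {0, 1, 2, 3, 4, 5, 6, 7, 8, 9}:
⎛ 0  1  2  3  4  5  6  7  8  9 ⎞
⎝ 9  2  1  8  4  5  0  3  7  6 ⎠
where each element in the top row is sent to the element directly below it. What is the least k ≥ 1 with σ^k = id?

The disjoint-cycle form of σ has cycle lengths 3, 3, 2, 1, 1.
Since disjoint cycles commute, ord(σ) = lcm(3, 3, 2) = 6.

6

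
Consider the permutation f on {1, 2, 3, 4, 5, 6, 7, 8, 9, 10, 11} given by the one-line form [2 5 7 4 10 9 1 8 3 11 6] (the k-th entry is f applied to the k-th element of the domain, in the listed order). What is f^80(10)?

Tracing 10 → 11 → … returns to 10 after 9 steps, so 10 lies in a 9-cycle (1 2 5 10 11 6 9 3 7).
Powers repeat with period 9 on this cycle, and 80 mod 9 = 8, so f^80(10) = f^8(10).
Stepping 8 places around the cycle: 10 → 11 → 6 → 9 → 3 → 7 → 1 → 2 → 5.

5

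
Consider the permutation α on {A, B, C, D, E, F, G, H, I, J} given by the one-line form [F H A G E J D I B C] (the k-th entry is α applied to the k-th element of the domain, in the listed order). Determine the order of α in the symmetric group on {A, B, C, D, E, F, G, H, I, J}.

12

Writing α as disjoint cycles, the cycle lengths are 4, 3, 2, 1.
The order is lcm(4, 3, 2) = 12.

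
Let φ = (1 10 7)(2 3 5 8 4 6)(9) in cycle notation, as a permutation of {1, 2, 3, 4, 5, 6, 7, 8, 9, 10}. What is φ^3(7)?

7

7 lies in the 3-cycle (1 10 7).
Since the cycle has length 3, φ^3 acts on it the same as φ^0 (3 mod 3 = 0).
So φ^3(7) = 7.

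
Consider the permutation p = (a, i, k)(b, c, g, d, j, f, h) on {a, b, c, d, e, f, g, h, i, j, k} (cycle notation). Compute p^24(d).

d lies in the 7-cycle (b, c, g, d, j, f, h).
On a 7-cycle, p^7 is the identity, so p^24 = p^3 there (24 ≡ 3 mod 7).
Advancing 3 steps from d: d → j → f → h.

h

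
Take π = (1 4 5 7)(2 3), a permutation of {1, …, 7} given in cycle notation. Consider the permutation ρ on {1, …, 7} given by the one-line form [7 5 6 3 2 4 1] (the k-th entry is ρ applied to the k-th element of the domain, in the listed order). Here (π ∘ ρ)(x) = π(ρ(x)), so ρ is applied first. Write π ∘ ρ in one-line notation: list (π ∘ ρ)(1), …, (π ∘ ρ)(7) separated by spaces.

1 7 6 2 3 5 4

Chase each element through ρ then π: 1 → 7 → 1; 2 → 5 → 7; 3 → 6 → 6; 4 → 3 → 2; 5 → 2 → 3; 6 → 4 → 5; 7 → 1 → 4.
So π ∘ ρ in one-line form is 1 7 6 2 3 5 4.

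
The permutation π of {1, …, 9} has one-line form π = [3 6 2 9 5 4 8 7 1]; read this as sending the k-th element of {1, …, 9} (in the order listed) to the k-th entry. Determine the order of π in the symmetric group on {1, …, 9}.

6

Writing π as disjoint cycles, the cycle lengths are 6, 2, 1.
The order is lcm(6, 2) = 6.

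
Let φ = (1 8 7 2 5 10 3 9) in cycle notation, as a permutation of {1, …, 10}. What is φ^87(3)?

3 lies in the 8-cycle (1 8 7 2 5 10 3 9).
On an 8-cycle, φ^8 is the identity, so φ^87 = φ^7 there (87 ≡ 7 mod 8).
Advancing 7 steps from 3: 3 → 9 → 1 → 8 → 7 → 2 → 5 → 10.

10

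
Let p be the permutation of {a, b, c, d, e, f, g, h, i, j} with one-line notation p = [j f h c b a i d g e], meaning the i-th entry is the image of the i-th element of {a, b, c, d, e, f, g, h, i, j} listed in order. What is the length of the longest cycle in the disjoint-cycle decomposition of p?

5

Decomposing into disjoint cycles gives (a, j, e, b, f)(c, h, d)(g, i); the longest has length 5.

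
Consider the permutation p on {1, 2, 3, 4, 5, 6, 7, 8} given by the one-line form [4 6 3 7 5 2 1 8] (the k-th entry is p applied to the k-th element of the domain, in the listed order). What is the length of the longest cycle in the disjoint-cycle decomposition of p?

3

Decomposing into disjoint cycles gives (1 4 7)(2 6); the longest has length 3.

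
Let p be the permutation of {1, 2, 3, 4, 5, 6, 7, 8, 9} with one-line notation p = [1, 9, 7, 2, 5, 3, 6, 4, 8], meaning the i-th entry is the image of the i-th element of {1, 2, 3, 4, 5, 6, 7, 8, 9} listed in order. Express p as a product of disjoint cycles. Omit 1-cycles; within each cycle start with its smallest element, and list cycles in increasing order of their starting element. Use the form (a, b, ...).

Iterating p from 2 gives 2 → 9 → 8 → 4 → 2; that is the 4-cycle (2, 9, 8, 4).
Continuing from each remaining unvisited element yields (2, 9, 8, 4)(3, 7, 6).

(2, 9, 8, 4)(3, 7, 6)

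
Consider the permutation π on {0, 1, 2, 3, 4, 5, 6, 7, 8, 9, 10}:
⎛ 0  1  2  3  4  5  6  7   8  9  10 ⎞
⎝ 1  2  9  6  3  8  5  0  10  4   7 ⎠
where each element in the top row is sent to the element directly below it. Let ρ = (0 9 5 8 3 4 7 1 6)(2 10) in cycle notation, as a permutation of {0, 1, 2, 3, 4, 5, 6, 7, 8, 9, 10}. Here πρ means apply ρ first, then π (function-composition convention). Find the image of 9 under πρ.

8

(πρ)(9) = π(ρ(9)). ρ(9) = 5, then π(5) = 8. So (πρ)(9) = 8.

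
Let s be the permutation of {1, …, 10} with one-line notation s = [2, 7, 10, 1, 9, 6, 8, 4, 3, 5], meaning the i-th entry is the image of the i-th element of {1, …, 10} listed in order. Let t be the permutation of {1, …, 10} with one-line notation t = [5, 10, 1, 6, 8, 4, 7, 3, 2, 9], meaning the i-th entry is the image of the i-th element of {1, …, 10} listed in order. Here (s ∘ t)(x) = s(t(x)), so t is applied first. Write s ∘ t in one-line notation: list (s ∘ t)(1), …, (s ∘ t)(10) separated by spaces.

9 5 2 6 4 1 8 10 7 3

Chase each element through t then s: 1 → 5 → 9; 2 → 10 → 5; 3 → 1 → 2; 4 → 6 → 6; 5 → 8 → 4; 6 → 4 → 1; 7 → 7 → 8; 8 → 3 → 10; 9 → 2 → 7; 10 → 9 → 3.
Collecting the images, s ∘ t = [9 5 2 6 4 1 8 10 7 3].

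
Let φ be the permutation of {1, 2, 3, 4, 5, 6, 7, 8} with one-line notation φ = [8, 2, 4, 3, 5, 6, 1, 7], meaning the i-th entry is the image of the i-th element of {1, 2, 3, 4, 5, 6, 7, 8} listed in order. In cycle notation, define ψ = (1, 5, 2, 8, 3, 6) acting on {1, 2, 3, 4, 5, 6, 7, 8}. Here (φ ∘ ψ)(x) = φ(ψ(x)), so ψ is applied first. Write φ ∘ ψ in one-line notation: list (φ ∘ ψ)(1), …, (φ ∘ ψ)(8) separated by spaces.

5 7 6 3 2 8 1 4

Chase each element through ψ then φ: 1 → 5 → 5; 2 → 8 → 7; 3 → 6 → 6; 4 → 4 → 3; 5 → 2 → 2; 6 → 1 → 8; 7 → 7 → 1; 8 → 3 → 4.
So φ ∘ ψ in one-line form is 5 7 6 3 2 8 1 4.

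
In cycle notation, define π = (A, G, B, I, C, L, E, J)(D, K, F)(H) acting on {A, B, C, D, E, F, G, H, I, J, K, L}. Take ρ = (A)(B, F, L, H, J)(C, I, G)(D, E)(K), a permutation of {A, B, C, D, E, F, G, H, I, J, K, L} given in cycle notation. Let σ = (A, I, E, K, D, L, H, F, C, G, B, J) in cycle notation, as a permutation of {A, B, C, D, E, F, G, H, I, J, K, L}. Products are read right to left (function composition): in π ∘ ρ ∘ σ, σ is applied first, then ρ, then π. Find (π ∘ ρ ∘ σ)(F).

Apply the permutations in order: σ(F) = C, then ρ(C) = I, then π(I) = C. So (π ∘ ρ ∘ σ)(F) = C.

C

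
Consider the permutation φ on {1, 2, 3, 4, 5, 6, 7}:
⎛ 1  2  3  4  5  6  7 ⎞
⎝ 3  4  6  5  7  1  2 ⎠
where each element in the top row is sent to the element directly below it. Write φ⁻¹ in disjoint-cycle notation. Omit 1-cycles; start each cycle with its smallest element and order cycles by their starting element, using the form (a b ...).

First write φ in disjoint cycles: (1 3 6)(2 4 5 7).
Reversing each cycle (and rotating so the smallest element leads) gives φ⁻¹ = (1 6 3)(2 7 5 4).

(1 6 3)(2 7 5 4)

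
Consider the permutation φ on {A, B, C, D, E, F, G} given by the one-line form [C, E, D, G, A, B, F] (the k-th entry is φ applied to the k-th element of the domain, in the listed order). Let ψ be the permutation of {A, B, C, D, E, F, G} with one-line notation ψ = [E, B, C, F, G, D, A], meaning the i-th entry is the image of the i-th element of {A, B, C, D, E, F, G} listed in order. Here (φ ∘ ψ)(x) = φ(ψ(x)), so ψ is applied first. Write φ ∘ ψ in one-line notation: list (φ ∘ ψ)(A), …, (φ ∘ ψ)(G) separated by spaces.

A E D B F G C

(φ ∘ ψ)(x) = φ(ψ(x)). Computing each image: φ(ψ(A)) = φ(E) = A, φ(ψ(B)) = φ(B) = E, φ(ψ(C)) = φ(C) = D, φ(ψ(D)) = φ(F) = B, φ(ψ(E)) = φ(G) = F, φ(ψ(F)) = φ(D) = G, φ(ψ(G)) = φ(A) = C.
Hence φ ∘ ψ = [A E D B F G C].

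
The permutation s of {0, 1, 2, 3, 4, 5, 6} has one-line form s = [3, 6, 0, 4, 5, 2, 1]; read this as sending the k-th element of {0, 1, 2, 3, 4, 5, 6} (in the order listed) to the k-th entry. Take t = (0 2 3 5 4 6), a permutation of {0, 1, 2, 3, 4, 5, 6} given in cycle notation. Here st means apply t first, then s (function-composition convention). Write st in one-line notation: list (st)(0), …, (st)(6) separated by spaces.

Chase each element through t then s: 0 → 2 → 0; 1 → 1 → 6; 2 → 3 → 4; 3 → 5 → 2; 4 → 6 → 1; 5 → 4 → 5; 6 → 0 → 3.
So st in one-line form is 0 6 4 2 1 5 3.

0 6 4 2 1 5 3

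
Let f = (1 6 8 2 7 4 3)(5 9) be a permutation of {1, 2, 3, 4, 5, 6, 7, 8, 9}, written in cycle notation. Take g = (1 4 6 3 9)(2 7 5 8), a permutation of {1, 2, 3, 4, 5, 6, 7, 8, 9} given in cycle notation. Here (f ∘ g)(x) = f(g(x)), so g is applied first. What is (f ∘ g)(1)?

3

g(1) = 4, then f(4) = 3; composing gives (f ∘ g)(1) = 3.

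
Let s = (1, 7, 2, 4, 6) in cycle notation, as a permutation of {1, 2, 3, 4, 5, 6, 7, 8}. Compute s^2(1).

1 lies in the 5-cycle (1, 7, 2, 4, 6).
Stepping 2 places around the cycle: 1 → 7 → 2.

2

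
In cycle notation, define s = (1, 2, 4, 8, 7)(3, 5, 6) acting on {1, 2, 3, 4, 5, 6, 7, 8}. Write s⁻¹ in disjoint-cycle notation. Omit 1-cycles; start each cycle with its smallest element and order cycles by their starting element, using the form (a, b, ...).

Inverting a permutation written in cycle notation just reverses the order within every cycle.
After reversing and putting each cycle's least element first, s⁻¹ = (1, 7, 8, 4, 2)(3, 6, 5).

(1, 7, 8, 4, 2)(3, 6, 5)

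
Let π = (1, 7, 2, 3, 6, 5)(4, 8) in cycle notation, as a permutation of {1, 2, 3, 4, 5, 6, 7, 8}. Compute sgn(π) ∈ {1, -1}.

1

The cycle lengths are 6, 2.
A cycle of length ℓ contributes ℓ−1 transpositions, so π is a product of 5 + 1 = 6 transpositions — even.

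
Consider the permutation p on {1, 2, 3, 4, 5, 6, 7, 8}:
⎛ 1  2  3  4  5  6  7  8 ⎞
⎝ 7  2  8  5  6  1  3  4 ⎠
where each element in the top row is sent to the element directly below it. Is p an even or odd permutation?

In disjoint-cycle form the cycle lengths are 7, 1.
A cycle is odd iff its length is even; p has 0 even-length cycles, so sgn(p) = (−1)^0 and p is even.

even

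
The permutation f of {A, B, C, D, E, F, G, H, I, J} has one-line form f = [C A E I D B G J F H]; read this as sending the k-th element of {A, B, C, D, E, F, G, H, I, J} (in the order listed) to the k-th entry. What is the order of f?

14

Writing f as disjoint cycles, the cycle lengths are 7, 2, 1.
The order is lcm(7, 2) = 14.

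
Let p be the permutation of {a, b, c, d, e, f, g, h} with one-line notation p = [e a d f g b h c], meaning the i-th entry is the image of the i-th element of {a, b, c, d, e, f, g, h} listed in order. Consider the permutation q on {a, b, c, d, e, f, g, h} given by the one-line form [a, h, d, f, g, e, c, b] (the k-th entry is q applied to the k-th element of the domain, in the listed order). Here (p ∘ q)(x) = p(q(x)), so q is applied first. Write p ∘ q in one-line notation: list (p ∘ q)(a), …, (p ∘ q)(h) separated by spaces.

Chase each element through q then p: a → a → e; b → h → c; c → d → f; d → f → b; e → g → h; f → e → g; g → c → d; h → b → a.
Collecting the images, p ∘ q = [e c f b h g d a].

e c f b h g d a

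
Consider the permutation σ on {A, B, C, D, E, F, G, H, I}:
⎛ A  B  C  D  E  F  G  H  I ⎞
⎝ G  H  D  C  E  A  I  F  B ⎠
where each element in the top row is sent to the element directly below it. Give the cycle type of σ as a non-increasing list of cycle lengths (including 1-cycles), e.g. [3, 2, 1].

The disjoint cycles are (A G I B H F)(C D)(E), with lengths 6, 2, 1 in non-increasing order.

[6, 2, 1]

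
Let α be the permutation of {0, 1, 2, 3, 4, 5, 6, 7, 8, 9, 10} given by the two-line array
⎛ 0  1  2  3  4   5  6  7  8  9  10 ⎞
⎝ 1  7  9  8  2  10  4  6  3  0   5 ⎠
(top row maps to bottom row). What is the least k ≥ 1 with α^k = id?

14

Decomposing into disjoint cycles gives cycle lengths 7, 2, 2.
Since disjoint cycles commute, ord(α) = lcm(7, 2, 2) = 14.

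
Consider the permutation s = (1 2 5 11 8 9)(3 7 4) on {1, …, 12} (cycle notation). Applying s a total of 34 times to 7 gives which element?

4

7 lies in the 3-cycle (3 7 4).
Since the cycle has length 3, s^34 acts on it the same as s^1 (34 mod 3 = 1).
Stepping 1 place around the cycle: 7 → 4.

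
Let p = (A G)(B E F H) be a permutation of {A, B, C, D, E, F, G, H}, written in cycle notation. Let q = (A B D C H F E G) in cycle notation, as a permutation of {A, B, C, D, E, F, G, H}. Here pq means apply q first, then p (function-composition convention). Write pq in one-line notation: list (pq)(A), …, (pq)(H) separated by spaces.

(pq)(x) = p(q(x)). Computing each image: p(q(A)) = p(B) = E, p(q(B)) = p(D) = D, p(q(C)) = p(H) = B, p(q(D)) = p(C) = C, p(q(E)) = p(G) = A, p(q(F)) = p(E) = F, p(q(G)) = p(A) = G, p(q(H)) = p(F) = H.
Hence pq = [E D B C A F G H].

E D B C A F G H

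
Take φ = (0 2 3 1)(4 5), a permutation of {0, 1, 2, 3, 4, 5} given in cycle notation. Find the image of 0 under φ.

2

In the cycle (0 2 3 1), 0 is followed by 2, so φ(0) = 2.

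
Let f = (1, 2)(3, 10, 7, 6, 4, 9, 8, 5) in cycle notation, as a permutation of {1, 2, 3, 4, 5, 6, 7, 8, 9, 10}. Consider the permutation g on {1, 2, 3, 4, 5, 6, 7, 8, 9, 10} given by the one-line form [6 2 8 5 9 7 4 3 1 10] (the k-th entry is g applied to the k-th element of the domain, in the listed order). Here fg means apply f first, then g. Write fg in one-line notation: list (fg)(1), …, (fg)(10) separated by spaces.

2 6 10 1 8 5 7 9 3 4

(fg)(x) = g(f(x)). Computing each image: g(f(1)) = g(2) = 2, g(f(2)) = g(1) = 6, g(f(3)) = g(10) = 10, g(f(4)) = g(9) = 1, g(f(5)) = g(3) = 8, g(f(6)) = g(4) = 5, g(f(7)) = g(6) = 7, g(f(8)) = g(5) = 9, g(f(9)) = g(8) = 3, g(f(10)) = g(7) = 4.
Hence fg = [2 6 10 1 8 5 7 9 3 4].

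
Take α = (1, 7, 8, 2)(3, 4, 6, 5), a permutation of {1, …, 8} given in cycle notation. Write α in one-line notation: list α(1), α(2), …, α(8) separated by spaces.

Image by image: 1→7, 2→1, 3→4, 4→6, 5→3, 6→5, 7→8, 8→2.
Listing these in domain order gives 7 1 4 6 3 5 8 2.

7 1 4 6 3 5 8 2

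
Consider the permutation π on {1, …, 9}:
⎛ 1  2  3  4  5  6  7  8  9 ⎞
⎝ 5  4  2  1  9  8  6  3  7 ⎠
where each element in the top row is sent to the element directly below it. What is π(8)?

The entry below 8 in the array is 3, so π(8) = 3.

3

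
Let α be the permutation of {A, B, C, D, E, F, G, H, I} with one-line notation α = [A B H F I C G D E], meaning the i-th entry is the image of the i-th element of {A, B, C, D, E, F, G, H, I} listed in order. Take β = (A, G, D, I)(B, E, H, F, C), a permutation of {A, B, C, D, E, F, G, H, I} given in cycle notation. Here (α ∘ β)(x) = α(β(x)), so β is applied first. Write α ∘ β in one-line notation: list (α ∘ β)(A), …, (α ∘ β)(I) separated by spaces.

Chase each element through β then α: A → G → G; B → E → I; C → B → B; D → I → E; E → H → D; F → C → H; G → D → F; H → F → C; I → A → A.
So α ∘ β in one-line form is G I B E D H F C A.

G I B E D H F C A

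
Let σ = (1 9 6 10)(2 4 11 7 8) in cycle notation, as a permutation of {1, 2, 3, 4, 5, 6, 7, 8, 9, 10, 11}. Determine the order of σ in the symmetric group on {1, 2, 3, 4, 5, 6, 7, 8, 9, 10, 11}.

The cycle type of σ is (5, 4, 1, 1).
The order is lcm(5, 4) = 20.

20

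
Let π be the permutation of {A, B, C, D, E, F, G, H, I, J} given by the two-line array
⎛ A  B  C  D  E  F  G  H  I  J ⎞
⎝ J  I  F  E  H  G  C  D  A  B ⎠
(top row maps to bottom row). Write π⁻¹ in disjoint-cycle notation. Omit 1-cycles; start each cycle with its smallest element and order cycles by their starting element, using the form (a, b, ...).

(A, I, B, J)(C, G, F)(D, H, E)

First write π in disjoint cycles: (A, J, B, I)(C, F, G)(D, E, H).
The inverse reverses every cycle; in canonical form, π⁻¹ = (A, I, B, J)(C, G, F)(D, H, E).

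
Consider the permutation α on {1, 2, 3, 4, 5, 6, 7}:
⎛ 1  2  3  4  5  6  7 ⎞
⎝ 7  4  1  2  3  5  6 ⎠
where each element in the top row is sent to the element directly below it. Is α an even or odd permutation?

odd

In disjoint-cycle form the cycle lengths are 5, 2.
A cycle of length ℓ contributes ℓ−1 transpositions, so α is a product of 4 + 1 = 5 transpositions — odd.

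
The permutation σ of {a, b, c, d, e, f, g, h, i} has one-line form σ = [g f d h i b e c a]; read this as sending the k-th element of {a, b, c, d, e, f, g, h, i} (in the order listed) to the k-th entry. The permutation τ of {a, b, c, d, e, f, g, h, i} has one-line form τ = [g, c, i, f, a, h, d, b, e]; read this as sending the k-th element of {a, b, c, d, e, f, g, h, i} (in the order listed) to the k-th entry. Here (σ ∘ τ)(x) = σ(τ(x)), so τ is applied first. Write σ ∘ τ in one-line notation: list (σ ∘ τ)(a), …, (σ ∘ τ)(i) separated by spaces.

e d a b g c h f i

For each element, apply τ then σ: a → g → e; b → c → d; c → i → a; d → f → b; e → a → g; f → h → c; g → d → h; h → b → f; i → e → i.
So σ ∘ τ in one-line form is e d a b g c h f i.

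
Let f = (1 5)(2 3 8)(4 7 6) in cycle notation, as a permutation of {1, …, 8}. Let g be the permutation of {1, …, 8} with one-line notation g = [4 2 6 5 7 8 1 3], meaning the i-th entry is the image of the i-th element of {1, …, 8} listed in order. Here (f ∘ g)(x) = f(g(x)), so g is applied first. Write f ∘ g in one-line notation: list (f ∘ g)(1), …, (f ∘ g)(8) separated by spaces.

Chase each element through g then f: 1 → 4 → 7; 2 → 2 → 3; 3 → 6 → 4; 4 → 5 → 1; 5 → 7 → 6; 6 → 8 → 2; 7 → 1 → 5; 8 → 3 → 8.
Collecting the images, f ∘ g = [7 3 4 1 6 2 5 8].

7 3 4 1 6 2 5 8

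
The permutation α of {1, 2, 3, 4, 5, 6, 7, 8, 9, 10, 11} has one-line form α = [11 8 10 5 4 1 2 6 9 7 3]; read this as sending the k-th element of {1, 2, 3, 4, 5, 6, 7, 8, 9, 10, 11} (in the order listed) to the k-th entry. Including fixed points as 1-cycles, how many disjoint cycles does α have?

3

The cycle decomposition is (1, 11, 3, 10, 7, 2, 8, 6)(4, 5)(9), which has 3 cycles (counting 1-cycles).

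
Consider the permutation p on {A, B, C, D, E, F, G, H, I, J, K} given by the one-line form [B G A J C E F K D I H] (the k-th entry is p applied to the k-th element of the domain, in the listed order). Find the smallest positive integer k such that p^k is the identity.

6

The disjoint-cycle form of p has cycle lengths 6, 3, 2.
The order is lcm(6, 3, 2) = 6.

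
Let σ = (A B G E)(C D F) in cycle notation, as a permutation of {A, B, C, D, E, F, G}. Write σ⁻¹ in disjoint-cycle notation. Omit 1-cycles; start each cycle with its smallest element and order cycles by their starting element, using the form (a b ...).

Inverting a permutation written in cycle notation just reverses the order within every cycle.
Reversing each cycle of σ and rotating so the smallest element leads gives (A E G B)(C F D).

(A E G B)(C F D)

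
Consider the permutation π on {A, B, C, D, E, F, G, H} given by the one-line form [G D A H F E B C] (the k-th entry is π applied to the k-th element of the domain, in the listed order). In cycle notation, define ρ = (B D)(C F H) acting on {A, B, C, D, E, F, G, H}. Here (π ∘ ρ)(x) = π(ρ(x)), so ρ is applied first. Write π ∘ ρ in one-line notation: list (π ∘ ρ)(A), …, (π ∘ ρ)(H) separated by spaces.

G H E D F C B A

(π ∘ ρ)(x) = π(ρ(x)). Computing each image: π(ρ(A)) = π(A) = G, π(ρ(B)) = π(D) = H, π(ρ(C)) = π(F) = E, π(ρ(D)) = π(B) = D, π(ρ(E)) = π(E) = F, π(ρ(F)) = π(H) = C, π(ρ(G)) = π(G) = B, π(ρ(H)) = π(C) = A.
Hence π ∘ ρ = [G H E D F C B A].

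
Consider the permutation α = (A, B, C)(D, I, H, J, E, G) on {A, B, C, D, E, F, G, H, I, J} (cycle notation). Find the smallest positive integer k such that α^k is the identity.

The disjoint cycles have lengths 6, 3, 1.
The order of α is the least common multiple of its cycle lengths: lcm(6, 3) = 6.

6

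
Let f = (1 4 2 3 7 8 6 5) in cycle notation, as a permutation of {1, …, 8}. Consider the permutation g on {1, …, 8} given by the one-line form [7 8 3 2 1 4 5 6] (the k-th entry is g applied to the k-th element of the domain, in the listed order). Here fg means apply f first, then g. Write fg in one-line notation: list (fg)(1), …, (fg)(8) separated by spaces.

2 3 5 8 7 1 6 4

For each element, apply f then g: 1 → 4 → 2; 2 → 3 → 3; 3 → 7 → 5; 4 → 2 → 8; 5 → 1 → 7; 6 → 5 → 1; 7 → 8 → 6; 8 → 6 → 4.
Collecting the images, fg = [2 3 5 8 7 1 6 4].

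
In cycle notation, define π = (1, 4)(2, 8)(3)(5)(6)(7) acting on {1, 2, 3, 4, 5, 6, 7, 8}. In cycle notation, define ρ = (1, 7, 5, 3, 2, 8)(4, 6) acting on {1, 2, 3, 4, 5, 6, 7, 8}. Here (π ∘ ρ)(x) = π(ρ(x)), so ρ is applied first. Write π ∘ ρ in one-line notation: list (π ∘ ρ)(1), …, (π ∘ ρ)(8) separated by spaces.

For each element, apply ρ then π: 1 → 7 → 7; 2 → 8 → 2; 3 → 2 → 8; 4 → 6 → 6; 5 → 3 → 3; 6 → 4 → 1; 7 → 5 → 5; 8 → 1 → 4.
So π ∘ ρ in one-line form is 7 2 8 6 3 1 5 4.

7 2 8 6 3 1 5 4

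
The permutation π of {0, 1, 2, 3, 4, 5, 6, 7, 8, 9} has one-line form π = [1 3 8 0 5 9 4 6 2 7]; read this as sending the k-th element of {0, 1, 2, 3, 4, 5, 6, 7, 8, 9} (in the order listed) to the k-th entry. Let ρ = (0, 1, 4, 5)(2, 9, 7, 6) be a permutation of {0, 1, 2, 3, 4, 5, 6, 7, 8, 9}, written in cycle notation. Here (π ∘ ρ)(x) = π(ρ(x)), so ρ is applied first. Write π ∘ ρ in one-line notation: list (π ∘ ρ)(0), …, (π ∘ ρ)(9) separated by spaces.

For each element, apply ρ then π: 0 → 1 → 3; 1 → 4 → 5; 2 → 9 → 7; 3 → 3 → 0; 4 → 5 → 9; 5 → 0 → 1; 6 → 2 → 8; 7 → 6 → 4; 8 → 8 → 2; 9 → 7 → 6.
So π ∘ ρ in one-line form is 3 5 7 0 9 1 8 4 2 6.

3 5 7 0 9 1 8 4 2 6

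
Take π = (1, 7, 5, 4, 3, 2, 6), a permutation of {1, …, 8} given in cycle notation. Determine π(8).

8

8 does not appear in any cycle of π, so it is a fixed point: π(8) = 8.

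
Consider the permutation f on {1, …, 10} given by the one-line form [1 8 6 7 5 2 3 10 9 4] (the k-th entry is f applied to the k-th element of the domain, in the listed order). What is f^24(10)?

Tracing 10 → 4 → … returns to 10 after 7 steps, so 10 lies in a 7-cycle (2 8 10 4 7 3 6).
Powers repeat with period 7 on this cycle, and 24 mod 7 = 3, so f^24(10) = f^3(10).
Advancing 3 steps from 10: 10 → 4 → 7 → 3.

3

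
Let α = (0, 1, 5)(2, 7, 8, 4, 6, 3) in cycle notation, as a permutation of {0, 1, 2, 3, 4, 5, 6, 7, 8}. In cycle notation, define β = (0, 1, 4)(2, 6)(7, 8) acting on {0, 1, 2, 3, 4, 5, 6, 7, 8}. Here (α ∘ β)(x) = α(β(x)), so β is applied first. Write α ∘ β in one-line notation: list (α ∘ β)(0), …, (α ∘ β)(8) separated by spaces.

5 6 3 2 1 0 7 4 8

For each element, apply β then α: 0 → 1 → 5; 1 → 4 → 6; 2 → 6 → 3; 3 → 3 → 2; 4 → 0 → 1; 5 → 5 → 0; 6 → 2 → 7; 7 → 8 → 4; 8 → 7 → 8.
So α ∘ β in one-line form is 5 6 3 2 1 0 7 4 8.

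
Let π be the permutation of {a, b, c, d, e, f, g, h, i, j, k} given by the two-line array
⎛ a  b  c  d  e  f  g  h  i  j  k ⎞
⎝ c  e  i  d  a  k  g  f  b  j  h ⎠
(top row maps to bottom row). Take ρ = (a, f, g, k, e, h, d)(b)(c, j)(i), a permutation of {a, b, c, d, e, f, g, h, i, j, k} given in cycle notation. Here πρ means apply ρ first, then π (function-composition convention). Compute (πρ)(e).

ρ(e) = h, then π(h) = f; composing gives (πρ)(e) = f.

f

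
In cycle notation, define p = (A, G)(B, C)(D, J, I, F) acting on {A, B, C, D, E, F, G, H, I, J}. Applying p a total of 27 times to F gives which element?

I

F lies in the 4-cycle (D, J, I, F).
Since the cycle has length 4, p^27 acts on it the same as p^3 (27 mod 4 = 3).
Stepping 3 places around the cycle: F → D → J → I.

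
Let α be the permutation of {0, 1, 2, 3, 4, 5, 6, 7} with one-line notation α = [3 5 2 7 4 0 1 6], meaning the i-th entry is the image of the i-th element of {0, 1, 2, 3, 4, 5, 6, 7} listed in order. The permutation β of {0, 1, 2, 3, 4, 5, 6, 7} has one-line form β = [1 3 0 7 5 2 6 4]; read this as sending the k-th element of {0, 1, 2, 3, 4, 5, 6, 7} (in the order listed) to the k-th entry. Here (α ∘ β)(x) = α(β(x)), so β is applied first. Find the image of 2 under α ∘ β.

First apply β: β(2) = 0, then α(0) = 3. Thus (α ∘ β)(2) = 3.

3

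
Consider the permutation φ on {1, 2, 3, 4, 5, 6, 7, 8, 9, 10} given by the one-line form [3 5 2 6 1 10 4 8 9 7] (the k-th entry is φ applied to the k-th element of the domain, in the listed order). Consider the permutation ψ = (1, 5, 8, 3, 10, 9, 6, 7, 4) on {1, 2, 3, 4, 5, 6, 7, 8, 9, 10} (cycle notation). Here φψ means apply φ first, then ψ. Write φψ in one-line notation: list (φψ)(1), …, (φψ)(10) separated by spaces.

10 8 2 7 5 9 1 3 6 4

Chase each element through φ then ψ: 1 → 3 → 10; 2 → 5 → 8; 3 → 2 → 2; 4 → 6 → 7; 5 → 1 → 5; 6 → 10 → 9; 7 → 4 → 1; 8 → 8 → 3; 9 → 9 → 6; 10 → 7 → 4.
So φψ in one-line form is 10 8 2 7 5 9 1 3 6 4.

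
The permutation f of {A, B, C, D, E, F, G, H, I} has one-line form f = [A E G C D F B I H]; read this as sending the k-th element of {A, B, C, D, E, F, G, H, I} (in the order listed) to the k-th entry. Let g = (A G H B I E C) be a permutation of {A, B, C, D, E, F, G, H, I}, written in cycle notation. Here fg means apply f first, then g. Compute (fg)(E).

First apply f: f(E) = D, then g(D) = D. Thus (fg)(E) = D.

D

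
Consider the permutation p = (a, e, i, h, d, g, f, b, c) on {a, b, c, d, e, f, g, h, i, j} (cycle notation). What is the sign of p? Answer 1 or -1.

The cycle lengths are 9, 1.
A cycle is odd iff its length is even; p has 0 even-length cycles, so sgn(p) = (−1)^0 and p is even.

1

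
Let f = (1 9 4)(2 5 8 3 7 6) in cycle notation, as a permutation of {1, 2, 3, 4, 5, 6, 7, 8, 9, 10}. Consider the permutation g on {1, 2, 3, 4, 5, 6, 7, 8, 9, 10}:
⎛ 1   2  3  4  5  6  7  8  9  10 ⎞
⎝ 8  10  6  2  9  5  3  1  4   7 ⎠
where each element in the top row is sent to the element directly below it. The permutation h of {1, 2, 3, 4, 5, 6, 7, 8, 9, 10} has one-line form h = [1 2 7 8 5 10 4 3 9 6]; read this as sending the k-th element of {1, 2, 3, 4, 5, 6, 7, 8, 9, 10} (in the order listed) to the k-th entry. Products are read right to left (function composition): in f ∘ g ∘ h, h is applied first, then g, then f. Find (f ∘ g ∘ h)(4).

(f ∘ g ∘ h)(4) = f(g(h(4))). h(4) = 8, then g(8) = 1, then f(1) = 9, so the result is 9.

9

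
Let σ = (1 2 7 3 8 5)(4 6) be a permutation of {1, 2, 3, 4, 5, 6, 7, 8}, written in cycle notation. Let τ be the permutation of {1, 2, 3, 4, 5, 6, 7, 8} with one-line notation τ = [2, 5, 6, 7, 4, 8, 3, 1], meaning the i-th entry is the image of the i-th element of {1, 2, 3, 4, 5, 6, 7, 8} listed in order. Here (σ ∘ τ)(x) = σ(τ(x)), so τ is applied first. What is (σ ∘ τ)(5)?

First apply τ: τ(5) = 4, then σ(4) = 6. Thus (σ ∘ τ)(5) = 6.

6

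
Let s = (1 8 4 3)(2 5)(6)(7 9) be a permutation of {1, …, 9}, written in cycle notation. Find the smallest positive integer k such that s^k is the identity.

The disjoint cycles have lengths 4, 2, 2, 1.
The order of s is the least common multiple of its cycle lengths: lcm(4, 2, 2) = 4.

4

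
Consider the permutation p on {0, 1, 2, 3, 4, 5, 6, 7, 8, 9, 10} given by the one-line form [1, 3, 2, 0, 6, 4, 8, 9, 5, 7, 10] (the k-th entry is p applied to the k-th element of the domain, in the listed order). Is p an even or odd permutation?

even

In disjoint-cycle form the cycle lengths are 4, 3, 2, 1, 1.
A cycle of length ℓ contributes ℓ−1 transpositions, so p is a product of 3 + 2 + 1 = 6 transpositions — even.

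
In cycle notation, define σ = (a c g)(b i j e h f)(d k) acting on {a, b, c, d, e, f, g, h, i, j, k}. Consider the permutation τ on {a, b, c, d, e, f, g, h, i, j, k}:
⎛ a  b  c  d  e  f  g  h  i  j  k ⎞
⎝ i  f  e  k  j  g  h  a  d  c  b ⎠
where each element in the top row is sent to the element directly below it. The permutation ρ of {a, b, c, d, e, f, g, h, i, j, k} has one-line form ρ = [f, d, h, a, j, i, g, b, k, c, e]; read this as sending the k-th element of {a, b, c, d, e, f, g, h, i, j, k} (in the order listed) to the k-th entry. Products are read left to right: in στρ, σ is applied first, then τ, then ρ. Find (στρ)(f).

Chase f: σ(f) = b; τ(b) = f; ρ(f) = i. Hence (στρ)(f) = i.

i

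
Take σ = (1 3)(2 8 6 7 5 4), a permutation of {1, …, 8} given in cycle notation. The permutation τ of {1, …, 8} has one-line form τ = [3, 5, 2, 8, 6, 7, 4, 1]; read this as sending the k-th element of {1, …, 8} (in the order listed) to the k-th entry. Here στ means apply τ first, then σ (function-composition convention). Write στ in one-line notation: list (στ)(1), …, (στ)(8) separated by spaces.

For each element, apply τ then σ: 1 → 3 → 1; 2 → 5 → 4; 3 → 2 → 8; 4 → 8 → 6; 5 → 6 → 7; 6 → 7 → 5; 7 → 4 → 2; 8 → 1 → 3.
So στ in one-line form is 1 4 8 6 7 5 2 3.

1 4 8 6 7 5 2 3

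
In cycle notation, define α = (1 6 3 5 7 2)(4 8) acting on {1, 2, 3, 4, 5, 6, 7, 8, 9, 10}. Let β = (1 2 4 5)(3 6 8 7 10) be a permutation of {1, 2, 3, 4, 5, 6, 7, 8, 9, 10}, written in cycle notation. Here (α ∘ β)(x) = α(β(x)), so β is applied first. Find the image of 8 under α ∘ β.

First apply β: β(8) = 7, then α(7) = 2. Thus (α ∘ β)(8) = 2.

2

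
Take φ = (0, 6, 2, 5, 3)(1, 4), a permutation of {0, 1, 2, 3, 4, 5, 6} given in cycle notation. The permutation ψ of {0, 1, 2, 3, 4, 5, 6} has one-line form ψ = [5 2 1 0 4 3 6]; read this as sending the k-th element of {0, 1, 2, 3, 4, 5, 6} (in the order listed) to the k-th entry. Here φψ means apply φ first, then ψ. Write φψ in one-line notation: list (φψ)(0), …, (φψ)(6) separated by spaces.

(φψ)(x) = ψ(φ(x)). Computing each image: ψ(φ(0)) = ψ(6) = 6, ψ(φ(1)) = ψ(4) = 4, ψ(φ(2)) = ψ(5) = 3, ψ(φ(3)) = ψ(0) = 5, ψ(φ(4)) = ψ(1) = 2, ψ(φ(5)) = ψ(3) = 0, ψ(φ(6)) = ψ(2) = 1.
Hence φψ = [6 4 3 5 2 0 1].

6 4 3 5 2 0 1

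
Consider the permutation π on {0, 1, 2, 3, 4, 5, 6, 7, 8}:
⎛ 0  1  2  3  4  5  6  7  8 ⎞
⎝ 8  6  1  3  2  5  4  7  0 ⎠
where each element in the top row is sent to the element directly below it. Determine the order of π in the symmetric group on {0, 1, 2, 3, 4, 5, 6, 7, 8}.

4

Decomposing into disjoint cycles gives cycle lengths 4, 2, 1, 1, 1.
The order of π is the least common multiple of its cycle lengths: lcm(4, 2) = 4.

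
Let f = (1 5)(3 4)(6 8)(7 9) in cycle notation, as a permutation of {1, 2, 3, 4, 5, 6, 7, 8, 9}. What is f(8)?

In the cycle (6 8), 8 is followed by 6, so f(8) = 6.

6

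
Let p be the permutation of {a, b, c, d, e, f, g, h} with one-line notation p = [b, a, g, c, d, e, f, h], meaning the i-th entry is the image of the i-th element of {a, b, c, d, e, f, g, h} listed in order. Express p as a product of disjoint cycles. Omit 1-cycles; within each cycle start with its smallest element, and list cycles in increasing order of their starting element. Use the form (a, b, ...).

Start at a and follow images: a → b → a, giving the cycle (a, b).
Repeating from the next unused element and collecting all non-trivial cycles gives (a, b)(c, g, f, e, d).

(a, b)(c, g, f, e, d)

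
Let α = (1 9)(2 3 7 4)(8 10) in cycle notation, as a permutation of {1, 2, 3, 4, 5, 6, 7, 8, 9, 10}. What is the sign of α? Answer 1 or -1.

The cycle lengths are 4, 2, 2, 1, 1.
A cycle is odd iff its length is even; α has 3 even-length cycles, so sgn(α) = (−1)^3 and α is odd.

-1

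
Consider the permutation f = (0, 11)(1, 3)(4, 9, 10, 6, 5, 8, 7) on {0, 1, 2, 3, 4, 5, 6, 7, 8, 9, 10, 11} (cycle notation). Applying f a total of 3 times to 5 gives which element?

4

5 lies in the 7-cycle (4, 9, 10, 6, 5, 8, 7).
Advancing 3 steps from 5: 5 → 8 → 7 → 4.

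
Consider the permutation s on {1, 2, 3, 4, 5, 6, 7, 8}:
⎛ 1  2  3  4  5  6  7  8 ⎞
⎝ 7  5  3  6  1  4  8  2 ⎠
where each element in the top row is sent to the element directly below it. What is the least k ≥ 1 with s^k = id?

Writing s as disjoint cycles, the cycle lengths are 5, 2, 1.
The order of s is the least common multiple of its cycle lengths: lcm(5, 2) = 10.

10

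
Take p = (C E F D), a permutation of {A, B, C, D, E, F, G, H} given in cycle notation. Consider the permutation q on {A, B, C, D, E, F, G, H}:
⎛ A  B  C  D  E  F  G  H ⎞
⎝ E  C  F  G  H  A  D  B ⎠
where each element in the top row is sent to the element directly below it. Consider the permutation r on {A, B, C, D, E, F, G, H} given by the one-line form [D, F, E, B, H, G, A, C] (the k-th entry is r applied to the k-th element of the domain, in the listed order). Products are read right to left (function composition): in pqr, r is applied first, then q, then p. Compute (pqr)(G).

F

Apply the permutations in order: r(G) = A, then q(A) = E, then p(E) = F. So (pqr)(G) = F.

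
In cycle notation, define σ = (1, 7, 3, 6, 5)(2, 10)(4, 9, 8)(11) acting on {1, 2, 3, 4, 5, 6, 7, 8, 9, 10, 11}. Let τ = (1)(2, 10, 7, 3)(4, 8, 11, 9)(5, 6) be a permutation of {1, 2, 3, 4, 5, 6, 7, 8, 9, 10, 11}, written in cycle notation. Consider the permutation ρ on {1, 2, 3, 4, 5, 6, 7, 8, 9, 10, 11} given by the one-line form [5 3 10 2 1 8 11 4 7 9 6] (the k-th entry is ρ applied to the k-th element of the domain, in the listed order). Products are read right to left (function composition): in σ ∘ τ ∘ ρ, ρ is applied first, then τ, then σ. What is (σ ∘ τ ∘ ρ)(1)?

5

Chase 1: ρ(1) = 5; τ(5) = 6; σ(6) = 5. Hence (σ ∘ τ ∘ ρ)(1) = 5.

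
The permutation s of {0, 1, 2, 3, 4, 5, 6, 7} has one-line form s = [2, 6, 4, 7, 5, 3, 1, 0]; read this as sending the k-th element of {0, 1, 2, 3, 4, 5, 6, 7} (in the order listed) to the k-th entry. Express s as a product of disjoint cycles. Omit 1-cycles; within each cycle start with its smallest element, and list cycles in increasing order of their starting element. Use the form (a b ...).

(0 2 4 5 3 7)(1 6)

Iterating s from 0 gives 0 → 2 → 4 → 5 → 3 → 7 → 0; that is the 6-cycle (0 2 4 5 3 7).
Continuing from each remaining unvisited element yields (0 2 4 5 3 7)(1 6).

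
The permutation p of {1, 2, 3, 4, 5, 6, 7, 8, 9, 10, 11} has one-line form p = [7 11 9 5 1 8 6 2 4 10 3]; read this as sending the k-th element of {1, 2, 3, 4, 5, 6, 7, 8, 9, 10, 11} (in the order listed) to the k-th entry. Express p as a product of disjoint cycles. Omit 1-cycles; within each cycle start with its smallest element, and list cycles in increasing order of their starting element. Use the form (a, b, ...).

(1, 7, 6, 8, 2, 11, 3, 9, 4, 5)

Iterating p from 1 gives 1 → 7 → 6 → 8 → 2 → 11 → 3 → 9 → 4 → 5 → 1; that is the 10-cycle (1, 7, 6, 8, 2, 11, 3, 9, 4, 5).
Repeating from the next unused element and collecting all non-trivial cycles gives (1, 7, 6, 8, 2, 11, 3, 9, 4, 5).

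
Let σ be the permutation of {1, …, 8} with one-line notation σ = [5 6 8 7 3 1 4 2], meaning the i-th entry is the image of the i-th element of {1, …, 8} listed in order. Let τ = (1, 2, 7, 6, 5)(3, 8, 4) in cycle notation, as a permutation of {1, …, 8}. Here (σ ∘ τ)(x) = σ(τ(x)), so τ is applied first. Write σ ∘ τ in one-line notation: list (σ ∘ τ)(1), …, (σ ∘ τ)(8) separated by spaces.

(σ ∘ τ)(x) = σ(τ(x)). Computing each image: σ(τ(1)) = σ(2) = 6, σ(τ(2)) = σ(7) = 4, σ(τ(3)) = σ(8) = 2, σ(τ(4)) = σ(3) = 8, σ(τ(5)) = σ(1) = 5, σ(τ(6)) = σ(5) = 3, σ(τ(7)) = σ(6) = 1, σ(τ(8)) = σ(4) = 7.
Hence σ ∘ τ = [6 4 2 8 5 3 1 7].

6 4 2 8 5 3 1 7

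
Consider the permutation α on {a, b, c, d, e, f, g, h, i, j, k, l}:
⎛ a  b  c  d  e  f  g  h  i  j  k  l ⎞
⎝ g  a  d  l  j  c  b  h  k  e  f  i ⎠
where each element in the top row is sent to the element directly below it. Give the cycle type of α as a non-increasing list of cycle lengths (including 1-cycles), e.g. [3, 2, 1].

The disjoint cycles are (a, g, b)(c, d, l, i, k, f)(e, j)(h), with lengths 6, 3, 2, 1 in non-increasing order.

[6, 3, 2, 1]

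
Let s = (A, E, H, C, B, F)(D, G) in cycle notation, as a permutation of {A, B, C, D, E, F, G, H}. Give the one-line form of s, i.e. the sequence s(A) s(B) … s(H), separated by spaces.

Each element maps to the next entry in its cycle (wrapping to the front): A↦E, B↦F, C↦B, D↦G, E↦H, F↦A, G↦D, H↦C.
So the one-line form is E F B G H A D C.

E F B G H A D C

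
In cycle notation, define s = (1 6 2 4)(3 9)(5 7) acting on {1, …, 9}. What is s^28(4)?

4

4 lies in the 4-cycle (1 6 2 4).
Since the cycle has length 4, s^28 acts on it the same as s^0 (28 mod 4 = 0).
So s^28(4) = 4.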